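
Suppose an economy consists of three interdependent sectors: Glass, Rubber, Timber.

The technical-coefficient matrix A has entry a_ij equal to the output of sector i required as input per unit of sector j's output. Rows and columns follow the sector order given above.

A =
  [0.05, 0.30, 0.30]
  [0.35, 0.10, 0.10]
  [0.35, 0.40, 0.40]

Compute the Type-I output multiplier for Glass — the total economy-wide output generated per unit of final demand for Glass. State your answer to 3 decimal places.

I − A =
  [   0.95    -0.30    -0.30]
  [  -0.35     0.90    -0.10]
  [  -0.35    -0.40     0.60]
Cofactors of I−A, C_ij = (−1)^(i+j)·(minor ij) (rows/columns in the sector order above):
  C_11 = (0.90)(0.60) − (-0.10)(-0.40) = 0.5000
  C_12 = −[(-0.35)(0.60) − (-0.10)(-0.35)] = 0.2450
  C_13 = (-0.35)(-0.40) − (0.90)(-0.35) = 0.4550
  C_21 = −[(-0.30)(0.60) − (-0.30)(-0.40)] = 0.3000
  C_22 = (0.95)(0.60) − (-0.30)(-0.35) = 0.4650
  C_23 = −[(0.95)(-0.40) − (-0.30)(-0.35)] = 0.4850
  C_31 = (-0.30)(-0.10) − (-0.30)(0.90) = 0.3000
  C_32 = −[(0.95)(-0.10) − (-0.30)(-0.35)] = 0.2000
  C_33 = (0.95)(0.90) − (-0.30)(-0.35) = 0.7500
det(I−A) = Σ_j (I−A)_1j·C_1j = (0.95)(0.5000) + (-0.30)(0.2450) + (-0.30)(0.4550) = 0.2650
adj(I−A) = Cᵀ =
  [ 0.5000   0.3000   0.3000]
  [ 0.2450   0.4650   0.2000]
  [ 0.4550   0.4850   0.7500]
(I − A)⁻¹ = adj(I−A) / det(I−A) ≈
  [   1.8868     1.1321     1.1321]
  [   0.9245     1.7547     0.7547]
  [   1.7170     1.8302     2.8302]
The output multiplier for sector j is the column-j sum of the Leontief inverse (I − A)⁻¹ = adj(I−A) / det(I−A).
Column G of adj(I−A): (0.5000, 0.2450, 0.4550); det(I−A) = 0.2650.
m_G = (0.5000 + 0.2450 + 0.4550) / 0.2650 = 1.20 / 0.2650 ≈ 4.528.

m_G = 4.528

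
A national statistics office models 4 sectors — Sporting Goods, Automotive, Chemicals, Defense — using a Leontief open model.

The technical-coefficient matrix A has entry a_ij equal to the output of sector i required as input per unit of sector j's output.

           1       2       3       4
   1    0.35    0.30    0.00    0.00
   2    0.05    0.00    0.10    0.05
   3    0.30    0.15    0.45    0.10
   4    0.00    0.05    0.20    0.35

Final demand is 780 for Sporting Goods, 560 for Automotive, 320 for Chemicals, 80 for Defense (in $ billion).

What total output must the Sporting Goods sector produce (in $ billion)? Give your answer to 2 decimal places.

x_1 = 1596.80

I − A =
  [   0.65    -0.30     0.00     0.00]
  [  -0.05     1.00    -0.10    -0.05]
  [  -0.30    -0.15     0.55    -0.10]
  [   0.00    -0.05    -0.20     0.65]
Compute the cofactors C_ij = (−1)^(i+j)·(3×3 minor ij) of I−A; the adjugate is their transpose:
adj(I−A) = Cᵀ =
  [ 0.324375   0.101250   0.022500   0.011250]
  [ 0.039375   0.219375   0.048750   0.024375]
  [ 0.199375   0.125125   0.411125   0.072875]
  [ 0.064375   0.055375   0.130250   0.330500]
det(I−A) = Σ_j (I−A)_1j·C_1j = (0.65)(0.324375) + (-0.30)(0.039375) + (0.00)(0.199375) + (0.00)(0.064375) = 0.19903125
(I − A)⁻¹ = adj(I−A) / det(I−A) ≈
  [   1.6298     0.5087     0.1130     0.0565]
  [   0.1978     1.1022     0.2449     0.1225]
  [   1.0017     0.6287     2.0656     0.3661]
  [   0.3234     0.2782     0.6544     1.6605]
x = (I − A)⁻¹ d = adj(I−A)·d / det(I−A), with det(I−A) = 0.19903125:
  x_1 = (0.324375·780 + 0.101250·560 + 0.022500·320 + 0.011250·80) / 0.19903125 = 317.8125 / 0.19903125 ≈ 1596.80
  x_2 = (0.039375·780 + 0.219375·560 + 0.048750·320 + 0.024375·80) / 0.19903125 = 171.1125 / 0.19903125 ≈ 859.73
  x_3 = (0.199375·780 + 0.125125·560 + 0.411125·320 + 0.072875·80) / 0.19903125 = 362.9725 / 0.19903125 ≈ 1823.70
  x_4 = (0.064375·780 + 0.055375·560 + 0.130250·320 + 0.330500·80) / 0.19903125 = 149.3425 / 0.19903125 ≈ 750.35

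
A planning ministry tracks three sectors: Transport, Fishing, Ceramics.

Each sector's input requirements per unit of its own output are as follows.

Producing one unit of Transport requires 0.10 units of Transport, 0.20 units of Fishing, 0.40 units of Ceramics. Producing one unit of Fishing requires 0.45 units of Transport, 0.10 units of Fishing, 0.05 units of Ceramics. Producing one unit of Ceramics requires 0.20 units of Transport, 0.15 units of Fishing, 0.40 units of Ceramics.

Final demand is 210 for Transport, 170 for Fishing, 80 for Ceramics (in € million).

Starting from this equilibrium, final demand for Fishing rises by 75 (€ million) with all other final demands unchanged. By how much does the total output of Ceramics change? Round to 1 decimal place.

Δx_C = 52.0

I − A =
  [   0.90    -0.45    -0.20]
  [  -0.20     0.90    -0.15]
  [  -0.40    -0.05     0.60]
Cofactors of I−A, C_ij = (−1)^(i+j)·(minor ij) (rows/columns in the sector order above):
  C_11 = (0.90)(0.60) − (-0.15)(-0.05) = 0.5325
  C_12 = −[(-0.20)(0.60) − (-0.15)(-0.40)] = 0.1800
  C_13 = (-0.20)(-0.05) − (0.90)(-0.40) = 0.3700
  C_21 = −[(-0.45)(0.60) − (-0.20)(-0.05)] = 0.2800
  C_22 = (0.90)(0.60) − (-0.20)(-0.40) = 0.4600
  C_23 = −[(0.90)(-0.05) − (-0.45)(-0.40)] = 0.2250
  C_31 = (-0.45)(-0.15) − (-0.20)(0.90) = 0.2475
  C_32 = −[(0.90)(-0.15) − (-0.20)(-0.20)] = 0.1750
  C_33 = (0.90)(0.90) − (-0.45)(-0.20) = 0.7200
det(I−A) = Σ_j (I−A)_1j·C_1j = (0.90)(0.5325) + (-0.45)(0.1800) + (-0.20)(0.3700) = 0.32425
adj(I−A) = Cᵀ =
  [ 0.5325   0.2800   0.2475]
  [ 0.1800   0.4600   0.1750]
  [ 0.3700   0.2250   0.7200]
(I − A)⁻¹ = adj(I−A) / det(I−A) ≈
  [   1.6423     0.8635     0.7633]
  [   0.5551     1.4187     0.5397]
  [   1.1411     0.6939     2.2205]
Δx = (I − A)⁻¹ Δd with Δd having +75 in the Fishing component and 0 elsewhere.
So Δx_C = L_CF · (+75), where L_CF = adj(I−A)_CF / det(I−A) = 0.2250 / 0.32425.
Δx_C = 0.2250 × (+75) / 0.32425 = 16.875 / 0.32425 ≈ 52.0.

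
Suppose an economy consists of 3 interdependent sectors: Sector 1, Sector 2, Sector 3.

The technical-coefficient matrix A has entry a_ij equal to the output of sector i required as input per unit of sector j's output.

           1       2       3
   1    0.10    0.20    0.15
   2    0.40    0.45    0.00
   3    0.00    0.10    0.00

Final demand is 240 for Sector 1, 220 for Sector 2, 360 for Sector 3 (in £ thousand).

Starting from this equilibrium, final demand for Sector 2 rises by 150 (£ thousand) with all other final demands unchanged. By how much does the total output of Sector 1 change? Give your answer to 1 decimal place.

I − A =
  [   0.90    -0.20    -0.15]
  [  -0.40     0.55     0.00]
  [   0.00    -0.10     1.00]
Cofactors of I−A, C_ij = (−1)^(i+j)·(minor ij) (rows/columns in the sector order above):
  C_11 = (0.55)(1.00) − (0.00)(-0.10) = 0.5500
  C_12 = −[(-0.40)(1.00) − (0.00)(0.00)] = 0.4000
  C_13 = (-0.40)(-0.10) − (0.55)(0.00) = 0.0400
  C_21 = −[(-0.20)(1.00) − (-0.15)(-0.10)] = 0.2150
  C_22 = (0.90)(1.00) − (-0.15)(0.00) = 0.9000
  C_23 = −[(0.90)(-0.10) − (-0.20)(0.00)] = 0.0900
  C_31 = (-0.20)(0.00) − (-0.15)(0.55) = 0.0825
  C_32 = −[(0.90)(0.00) − (-0.15)(-0.40)] = 0.0600
  C_33 = (0.90)(0.55) − (-0.20)(-0.40) = 0.4150
det(I−A) = Σ_j (I−A)_1j·C_1j = (0.90)(0.5500) + (-0.20)(0.4000) + (-0.15)(0.0400) = 0.4090
adj(I−A) = Cᵀ =
  [ 0.5500   0.2150   0.0825]
  [ 0.4000   0.9000   0.0600]
  [ 0.0400   0.0900   0.4150]
(I − A)⁻¹ = adj(I−A) / det(I−A) ≈
  [   1.3447     0.5257     0.2017]
  [   0.9780     2.2005     0.1467]
  [   0.0978     0.2200     1.0147]
Δx = (I − A)⁻¹ Δd with Δd having +150 in the Sector 2 component and 0 elsewhere.
So Δx_1 = L_12 · (+150), where L_12 = adj(I−A)_12 / det(I−A) = 0.2150 / 0.4090.
Δx_1 = 0.2150 × (+150) / 0.4090 = 32.25 / 0.4090 ≈ 78.9.

Δx_1 = 78.9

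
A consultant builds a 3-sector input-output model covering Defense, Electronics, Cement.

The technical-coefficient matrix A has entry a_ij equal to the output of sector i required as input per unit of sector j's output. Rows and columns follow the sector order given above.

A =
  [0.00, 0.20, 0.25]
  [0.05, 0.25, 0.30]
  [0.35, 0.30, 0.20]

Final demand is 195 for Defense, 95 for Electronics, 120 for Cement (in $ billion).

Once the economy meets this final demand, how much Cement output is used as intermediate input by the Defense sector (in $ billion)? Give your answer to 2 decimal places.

I − A =
  [   1.00    -0.20    -0.25]
  [  -0.05     0.75    -0.30]
  [  -0.35    -0.30     0.80]
Cofactors of I−A, C_ij = (−1)^(i+j)·(minor ij) (rows/columns in the sector order above):
  C_11 = (0.75)(0.80) − (-0.30)(-0.30) = 0.5100
  C_12 = −[(-0.05)(0.80) − (-0.30)(-0.35)] = 0.1450
  C_13 = (-0.05)(-0.30) − (0.75)(-0.35) = 0.2775
  C_21 = −[(-0.20)(0.80) − (-0.25)(-0.30)] = 0.2350
  C_22 = (1.00)(0.80) − (-0.25)(-0.35) = 0.7125
  C_23 = −[(1.00)(-0.30) − (-0.20)(-0.35)] = 0.3700
  C_31 = (-0.20)(-0.30) − (-0.25)(0.75) = 0.2475
  C_32 = −[(1.00)(-0.30) − (-0.25)(-0.05)] = 0.3125
  C_33 = (1.00)(0.75) − (-0.20)(-0.05) = 0.7400
det(I−A) = Σ_j (I−A)_1j·C_1j = (1.00)(0.5100) + (-0.20)(0.1450) + (-0.25)(0.2775) = 0.411625
adj(I−A) = Cᵀ =
  [ 0.5100   0.2350   0.2475]
  [ 0.1450   0.7125   0.3125]
  [ 0.2775   0.3700   0.7400]
(I − A)⁻¹ = adj(I−A) / det(I−A) ≈
  [   1.2390     0.5709     0.6013]
  [   0.3523     1.7309     0.7592]
  [   0.6742     0.8989     1.7978]
First solve x = (I − A)⁻¹ d = adj(I−A)·d / det(I−A); in particular x_1 = (0.5100·195 + 0.2350·95 + 0.2475·120) / 0.411625 = 151.475 / 0.411625 ≈ 367.9927.
Intermediate flow from 3 to 1: z_31 = a_31 · x_1 = 0.35 × 151.475 / 0.411625 = 53.01625 / 0.411625 ≈ 128.80.

z_31 = 128.80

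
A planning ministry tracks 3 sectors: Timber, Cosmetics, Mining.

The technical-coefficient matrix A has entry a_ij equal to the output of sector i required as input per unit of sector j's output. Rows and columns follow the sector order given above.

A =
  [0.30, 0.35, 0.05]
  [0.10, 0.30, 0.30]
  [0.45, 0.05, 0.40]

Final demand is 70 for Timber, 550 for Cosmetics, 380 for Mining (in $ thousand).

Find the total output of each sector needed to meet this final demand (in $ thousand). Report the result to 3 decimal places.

I − A =
  [   0.70    -0.35    -0.05]
  [  -0.10     0.70    -0.30]
  [  -0.45    -0.05     0.60]
Cofactors of I−A, C_ij = (−1)^(i+j)·(minor ij) (rows/columns in the sector order above):
  C_11 = (0.70)(0.60) − (-0.30)(-0.05) = 0.4050
  C_12 = −[(-0.10)(0.60) − (-0.30)(-0.45)] = 0.1950
  C_13 = (-0.10)(-0.05) − (0.70)(-0.45) = 0.3200
  C_21 = −[(-0.35)(0.60) − (-0.05)(-0.05)] = 0.2125
  C_22 = (0.70)(0.60) − (-0.05)(-0.45) = 0.3975
  C_23 = −[(0.70)(-0.05) − (-0.35)(-0.45)] = 0.1925
  C_31 = (-0.35)(-0.30) − (-0.05)(0.70) = 0.1400
  C_32 = −[(0.70)(-0.30) − (-0.05)(-0.10)] = 0.2150
  C_33 = (0.70)(0.70) − (-0.35)(-0.10) = 0.4550
det(I−A) = Σ_j (I−A)_1j·C_1j = (0.70)(0.4050) + (-0.35)(0.1950) + (-0.05)(0.3200) = 0.19925
adj(I−A) = Cᵀ =
  [ 0.4050   0.2125   0.1400]
  [ 0.1950   0.3975   0.2150]
  [ 0.3200   0.1925   0.4550]
(I − A)⁻¹ = adj(I−A) / det(I−A) ≈
  [   2.0326     1.0665     0.7026]
  [   0.9787     1.9950     1.0790]
  [   1.6060     0.9661     2.2836]
x = (I − A)⁻¹ d = adj(I−A)·d / det(I−A), with det(I−A) = 0.19925:
  x_T = (0.4050·70 + 0.2125·550 + 0.1400·380) / 0.19925 = 198.425 / 0.19925 ≈ 995.859
  x_C = (0.1950·70 + 0.3975·550 + 0.2150·380) / 0.19925 = 313.975 / 0.19925 ≈ 1575.784
  x_M = (0.3200·70 + 0.1925·550 + 0.4550·380) / 0.19925 = 301.175 / 0.19925 ≈ 1511.543

x_T = 995.859, x_C = 1575.784, x_M = 1511.543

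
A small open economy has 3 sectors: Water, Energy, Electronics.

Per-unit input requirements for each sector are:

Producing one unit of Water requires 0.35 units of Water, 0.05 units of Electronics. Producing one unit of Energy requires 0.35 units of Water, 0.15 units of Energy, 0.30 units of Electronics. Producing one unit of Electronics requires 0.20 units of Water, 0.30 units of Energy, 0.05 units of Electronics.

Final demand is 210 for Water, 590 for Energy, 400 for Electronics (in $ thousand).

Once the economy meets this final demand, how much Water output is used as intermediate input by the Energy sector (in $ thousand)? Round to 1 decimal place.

I − A =
  [   0.65    -0.35    -0.20]
  [   0.00     0.85    -0.30]
  [  -0.05    -0.30     0.95]
Cofactors of I−A, C_ij = (−1)^(i+j)·(minor ij) (rows/columns in the sector order above):
  C_11 = (0.85)(0.95) − (-0.30)(-0.30) = 0.7175
  C_12 = −[(0.00)(0.95) − (-0.30)(-0.05)] = 0.0150
  C_13 = (0.00)(-0.30) − (0.85)(-0.05) = 0.0425
  C_21 = −[(-0.35)(0.95) − (-0.20)(-0.30)] = 0.3925
  C_22 = (0.65)(0.95) − (-0.20)(-0.05) = 0.6075
  C_23 = −[(0.65)(-0.30) − (-0.35)(-0.05)] = 0.2125
  C_31 = (-0.35)(-0.30) − (-0.20)(0.85) = 0.2750
  C_32 = −[(0.65)(-0.30) − (-0.20)(0.00)] = 0.1950
  C_33 = (0.65)(0.85) − (-0.35)(0.00) = 0.5525
det(I−A) = Σ_j (I−A)_1j·C_1j = (0.65)(0.7175) + (-0.35)(0.0150) + (-0.20)(0.0425) = 0.452625
adj(I−A) = Cᵀ =
  [ 0.7175   0.3925   0.2750]
  [ 0.0150   0.6075   0.1950]
  [ 0.0425   0.2125   0.5525]
(I − A)⁻¹ = adj(I−A) / det(I−A) ≈
  [   1.5852     0.8672     0.6076]
  [   0.0331     1.3422     0.4308]
  [   0.0939     0.4695     1.2207]
First solve x = (I − A)⁻¹ d = adj(I−A)·d / det(I−A); in particular x_2 = (0.0150·210 + 0.6075·590 + 0.1950·400) / 0.452625 = 439.575 / 0.452625 ≈ 971.168.
Intermediate flow from 1 to 2: z_12 = a_12 · x_2 = 0.35 × 439.575 / 0.452625 = 153.85125 / 0.452625 ≈ 339.9.

z_12 = 339.9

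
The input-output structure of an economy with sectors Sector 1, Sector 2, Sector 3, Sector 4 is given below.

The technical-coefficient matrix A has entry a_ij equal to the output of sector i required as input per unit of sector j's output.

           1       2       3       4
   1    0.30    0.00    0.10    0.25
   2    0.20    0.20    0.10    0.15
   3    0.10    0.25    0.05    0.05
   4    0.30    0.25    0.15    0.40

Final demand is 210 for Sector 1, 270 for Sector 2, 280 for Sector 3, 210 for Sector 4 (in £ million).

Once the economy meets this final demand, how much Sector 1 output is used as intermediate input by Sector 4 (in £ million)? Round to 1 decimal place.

I − A =
  [   0.70     0.00    -0.10    -0.25]
  [  -0.20     0.80    -0.10    -0.15]
  [  -0.10    -0.25     0.95    -0.05]
  [  -0.30    -0.25    -0.15     0.60]
Compute the cofactors C_ij = (−1)^(i+j)·(3×3 minor ij) of I−A; the adjugate is their transpose:
adj(I−A) = Cᵀ =
  [ 0.39250   0.08500   0.08050   0.19150]
  [ 0.16500   0.31125   0.07425   0.15275]
  [ 0.10000   0.10125   0.23725   0.08675]
  [ 0.29000   0.19750   0.13050   0.50150]
det(I−A) = Σ_j (I−A)_1j·C_1j = (0.70)(0.39250) + (0.00)(0.16500) + (-0.10)(0.10000) + (-0.25)(0.29000) = 0.19225
(I − A)⁻¹ = adj(I−A) / det(I−A) ≈
  [   2.0416     0.4421     0.4187     0.9961]
  [   0.8583     1.6190     0.3862     0.7945]
  [   0.5202     0.5267     1.2341     0.4512]
  [   1.5085     1.0273     0.6788     2.6086]
First solve x = (I − A)⁻¹ d = adj(I−A)·d / det(I−A); in particular x_4 = (0.29000·210 + 0.19750·270 + 0.13050·280 + 0.50150·210) / 0.19225 = 256.08 / 0.19225 ≈ 1332.016.
Intermediate flow from 1 to 4: z_14 = a_14 · x_4 = 0.25 × 256.08 / 0.19225 = 64.02 / 0.19225 ≈ 333.0.

z_14 = 333.0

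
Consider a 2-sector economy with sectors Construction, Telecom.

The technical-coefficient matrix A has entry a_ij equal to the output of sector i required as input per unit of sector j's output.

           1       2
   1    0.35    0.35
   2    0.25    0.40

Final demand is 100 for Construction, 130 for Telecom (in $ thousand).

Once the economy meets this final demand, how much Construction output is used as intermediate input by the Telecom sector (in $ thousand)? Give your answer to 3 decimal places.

z_12 = 126.694

I − A =
  [   0.65    -0.35]
  [  -0.25     0.60]
det(I−A) = (0.65)(0.60) − (-0.35)(-0.25) = 0.3025
adj(I−A) = [[0.60, 0.35], [0.25, 0.65]]
(I − A)⁻¹ = adj(I−A) / det(I−A) ≈
  [   1.9835     1.1570]
  [   0.8264     2.1488]
First solve x = (I − A)⁻¹ d = adj(I−A)·d / det(I−A); in particular x_2 = (0.25·100 + 0.65·130) / 0.3025 = 109.50 / 0.3025 ≈ 361.98347.
Intermediate flow from 1 to 2: z_12 = a_12 · x_2 = 0.35 × 109.50 / 0.3025 = 38.325 / 0.3025 ≈ 126.694.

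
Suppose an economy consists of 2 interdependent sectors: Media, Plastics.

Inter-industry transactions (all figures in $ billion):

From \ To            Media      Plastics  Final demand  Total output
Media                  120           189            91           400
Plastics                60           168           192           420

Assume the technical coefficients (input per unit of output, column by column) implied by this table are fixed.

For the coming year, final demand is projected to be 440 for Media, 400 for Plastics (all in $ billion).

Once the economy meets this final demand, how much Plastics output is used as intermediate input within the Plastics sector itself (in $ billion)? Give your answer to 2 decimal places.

Technical coefficients a_ij = z_ij / X_j:
  a_11 = 120/400 = 0.30, a_21 = 60/400 = 0.15
  a_12 = 189/420 = 0.45, a_22 = 168/420 = 0.40
I − A =
  [   0.70    -0.45]
  [  -0.15     0.60]
det(I−A) = (0.70)(0.60) − (-0.45)(-0.15) = 0.3525
adj(I−A) = [[0.60, 0.45], [0.15, 0.70]]
(I − A)⁻¹ = adj(I−A) / det(I−A) ≈
  [   1.7021     1.2766]
  [   0.4255     1.9858]
First solve x = (I − A)⁻¹ d = adj(I−A)·d / det(I−A); in particular x_2 = (0.15·440 + 0.70·400) / 0.3525 = 346.00 / 0.3525 ≈ 981.5603.
Intermediate flow from 2 to 2: z_22 = a_22 · x_2 = 0.40 × 346.00 / 0.3525 = 138.40 / 0.3525 ≈ 392.62.

z_22 = 392.62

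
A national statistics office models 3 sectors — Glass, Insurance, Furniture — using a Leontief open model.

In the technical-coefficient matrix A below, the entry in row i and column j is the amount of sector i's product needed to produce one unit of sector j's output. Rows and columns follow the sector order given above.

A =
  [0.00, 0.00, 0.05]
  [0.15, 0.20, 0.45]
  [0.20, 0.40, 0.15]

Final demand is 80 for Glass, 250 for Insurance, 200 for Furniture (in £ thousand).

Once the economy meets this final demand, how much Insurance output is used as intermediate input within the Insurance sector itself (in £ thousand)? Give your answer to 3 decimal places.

I − A =
  [   1.00     0.00    -0.05]
  [  -0.15     0.80    -0.45]
  [  -0.20    -0.40     0.85]
Cofactors of I−A, C_ij = (−1)^(i+j)·(minor ij) (rows/columns in the sector order above):
  C_11 = (0.80)(0.85) − (-0.45)(-0.40) = 0.5000
  C_12 = −[(-0.15)(0.85) − (-0.45)(-0.20)] = 0.2175
  C_13 = (-0.15)(-0.40) − (0.80)(-0.20) = 0.2200
  C_21 = −[(0.00)(0.85) − (-0.05)(-0.40)] = 0.0200
  C_22 = (1.00)(0.85) − (-0.05)(-0.20) = 0.8400
  C_23 = −[(1.00)(-0.40) − (0.00)(-0.20)] = 0.4000
  C_31 = (0.00)(-0.45) − (-0.05)(0.80) = 0.0400
  C_32 = −[(1.00)(-0.45) − (-0.05)(-0.15)] = 0.4575
  C_33 = (1.00)(0.80) − (0.00)(-0.15) = 0.8000
det(I−A) = Σ_j (I−A)_1j·C_1j = (1.00)(0.5000) + (0.00)(0.2175) + (-0.05)(0.2200) = 0.4890
adj(I−A) = Cᵀ =
  [ 0.5000   0.0200   0.0400]
  [ 0.2175   0.8400   0.4575]
  [ 0.2200   0.4000   0.8000]
(I − A)⁻¹ = adj(I−A) / det(I−A) ≈
  [   1.0225     0.0409     0.0818]
  [   0.4448     1.7178     0.9356]
  [   0.4499     0.8180     1.6360]
First solve x = (I − A)⁻¹ d = adj(I−A)·d / det(I−A); in particular x_2 = (0.2175·80 + 0.8400·250 + 0.4575·200) / 0.4890 = 318.90 / 0.4890 ≈ 652.14724.
Intermediate flow from 2 to 2: z_22 = a_22 · x_2 = 0.20 × 318.90 / 0.4890 = 63.78 / 0.4890 ≈ 130.429.

z_22 = 130.429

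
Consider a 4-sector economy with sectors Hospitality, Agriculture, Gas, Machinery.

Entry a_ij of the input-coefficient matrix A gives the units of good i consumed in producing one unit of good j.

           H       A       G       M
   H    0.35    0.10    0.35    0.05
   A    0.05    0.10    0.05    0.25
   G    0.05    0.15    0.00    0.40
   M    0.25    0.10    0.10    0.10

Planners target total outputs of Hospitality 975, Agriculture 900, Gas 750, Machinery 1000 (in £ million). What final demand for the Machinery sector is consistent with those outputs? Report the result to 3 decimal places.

I − A =
  [   0.65    -0.10    -0.35    -0.05]
  [  -0.05     0.90    -0.05    -0.25]
  [  -0.05    -0.15     1.00    -0.40]
  [  -0.25    -0.10    -0.10     0.90]
d = (I − A) x:
  d_H = (+0.65)·975 + (-0.10)·900 + (-0.35)·750 + (-0.05)·1000 = 231.250
  d_A = (-0.05)·975 + (+0.90)·900 + (-0.05)·750 + (-0.25)·1000 = 473.750
  d_G = (-0.05)·975 + (-0.15)·900 + (+1.00)·750 + (-0.40)·1000 = 166.250
  d_M = (-0.25)·975 + (-0.10)·900 + (-0.10)·750 + (+0.90)·1000 = 491.250

d_M = 491.250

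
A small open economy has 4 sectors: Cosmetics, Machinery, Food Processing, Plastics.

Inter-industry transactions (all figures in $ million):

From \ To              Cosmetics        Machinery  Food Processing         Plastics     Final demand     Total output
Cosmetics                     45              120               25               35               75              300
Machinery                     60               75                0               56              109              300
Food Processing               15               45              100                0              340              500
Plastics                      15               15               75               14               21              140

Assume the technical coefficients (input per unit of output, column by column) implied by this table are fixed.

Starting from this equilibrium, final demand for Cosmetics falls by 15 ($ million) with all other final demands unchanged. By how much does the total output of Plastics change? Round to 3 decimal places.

Technical coefficients a_ij = z_ij / X_j:
  a_CC = 45/300 = 0.15, a_MC = 60/300 = 0.20, a_FC = 15/300 = 0.05, a_PC = 15/300 = 0.05
  a_CM = 120/300 = 0.40, a_MM = 75/300 = 0.25, a_FM = 45/300 = 0.15, a_PM = 15/300 = 0.05
  a_CF = 25/500 = 0.05, a_MF = 0/500 = 0.00, a_FF = 100/500 = 0.20, a_PF = 75/500 = 0.15
  a_CP = 35/140 = 0.25, a_MP = 56/140 = 0.40, a_FP = 0/140 = 0.00, a_PP = 14/140 = 0.10
I − A =
  [   0.85    -0.40    -0.05    -0.25]
  [  -0.20     0.75     0.00    -0.40]
  [  -0.05    -0.15     0.80     0.00]
  [  -0.05    -0.05    -0.15     0.90]
Compute the cofactors C_ij = (−1)^(i+j)·(3×3 minor ij) of I−A; the adjugate is their transpose:
adj(I−A) = Cᵀ =
  [ 0.515000   0.310375   0.084875   0.281000]
  [ 0.163000   0.597875   0.068500   0.311000]
  [ 0.062750   0.131500   0.464875   0.075875]
  [ 0.048125   0.072375   0.086000   0.442625]
det(I−A) = Σ_j (I−A)_1j·C_1j = (0.85)(0.515000) + (-0.40)(0.163000) + (-0.05)(0.062750) + (-0.25)(0.048125) = 0.35738125
(I − A)⁻¹ = adj(I−A) / det(I−A) ≈
  [   1.4410     0.8685     0.2375     0.7863]
  [   0.4561     1.6729     0.1917     0.8702]
  [   0.1756     0.3680     1.3008     0.2123]
  [   0.1347     0.2025     0.2406     1.2385]
Δx = (I − A)⁻¹ Δd with Δd having -15 in the Cosmetics component and 0 elsewhere.
So Δx_P = L_PC · (-15), where L_PC = adj(I−A)_PC / det(I−A) = 0.048125 / 0.35738125.
Δx_P = 0.048125 × (-15) / 0.35738125 = -0.721875 / 0.35738125 ≈ -2.020.

Δx_P = -2.020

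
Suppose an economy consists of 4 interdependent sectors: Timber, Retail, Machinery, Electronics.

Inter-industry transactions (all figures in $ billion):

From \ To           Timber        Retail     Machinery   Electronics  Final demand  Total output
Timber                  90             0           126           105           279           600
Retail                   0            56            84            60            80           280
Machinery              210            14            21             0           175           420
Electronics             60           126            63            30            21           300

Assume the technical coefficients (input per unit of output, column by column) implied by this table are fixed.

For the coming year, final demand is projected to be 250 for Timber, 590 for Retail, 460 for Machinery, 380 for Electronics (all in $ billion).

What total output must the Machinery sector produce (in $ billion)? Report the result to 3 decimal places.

Technical coefficients a_ij = z_ij / X_j:
  a_11 = 90/600 = 0.15, a_21 = 0/600 = 0.00, a_31 = 210/600 = 0.35, a_41 = 60/600 = 0.10
  a_12 = 0/280 = 0.00, a_22 = 56/280 = 0.20, a_32 = 14/280 = 0.05, a_42 = 126/280 = 0.45
  a_13 = 126/420 = 0.30, a_23 = 84/420 = 0.20, a_33 = 21/420 = 0.05, a_43 = 63/420 = 0.15
  a_14 = 105/300 = 0.35, a_24 = 60/300 = 0.20, a_34 = 0/300 = 0.00, a_44 = 30/300 = 0.10
I − A =
  [   0.85     0.00    -0.30    -0.35]
  [   0.00     0.80    -0.20    -0.20]
  [  -0.35    -0.05     0.95     0.00]
  [  -0.10    -0.45    -0.15     0.90]
Compute the cofactors C_ij = (−1)^(i+j)·(3×3 minor ij) of I−A; the adjugate is their transpose:
adj(I−A) = Cᵀ =
  [ 0.588000   0.165750   0.262500   0.265500]
  [ 0.092500   0.580625   0.177500   0.165000]
  [ 0.221500   0.091625   0.507500   0.106500]
  [ 0.148500   0.324000   0.202500   0.553500]
det(I−A) = Σ_j (I−A)_1j·C_1j = (0.85)(0.588000) + (0.00)(0.092500) + (-0.30)(0.221500) + (-0.35)(0.148500) = 0.381375
(I − A)⁻¹ = adj(I−A) / det(I−A) ≈
  [   1.5418     0.4346     0.6883     0.6962]
  [   0.2425     1.5225     0.4654     0.4326]
  [   0.5808     0.2402     1.3307     0.2793]
  [   0.3894     0.8496     0.5310     1.4513]
x = (I − A)⁻¹ d = adj(I−A)·d / det(I−A), with det(I−A) = 0.381375:
  x_1 = (0.588000·250 + 0.165750·590 + 0.262500·460 + 0.265500·380) / 0.381375 = 466.4325 / 0.381375 ≈ 1223.029
  x_2 = (0.092500·250 + 0.580625·590 + 0.177500·460 + 0.165000·380) / 0.381375 = 510.04375 / 0.381375 ≈ 1337.381
  x_3 = (0.221500·250 + 0.091625·590 + 0.507500·460 + 0.106500·380) / 0.381375 = 383.35375 / 0.381375 ≈ 1005.188
  x_4 = (0.148500·250 + 0.324000·590 + 0.202500·460 + 0.553500·380) / 0.381375 = 531.765 / 0.381375 ≈ 1394.336

x_3 = 1005.188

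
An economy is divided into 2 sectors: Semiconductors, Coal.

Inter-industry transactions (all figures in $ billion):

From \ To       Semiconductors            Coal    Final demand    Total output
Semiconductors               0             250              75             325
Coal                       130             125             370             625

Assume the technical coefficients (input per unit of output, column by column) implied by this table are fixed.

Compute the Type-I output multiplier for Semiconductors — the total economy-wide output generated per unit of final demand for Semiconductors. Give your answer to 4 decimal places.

Technical coefficients a_ij = z_ij / X_j:
  a_SS = 0/325 = 0.00, a_CS = 130/325 = 0.40
  a_SC = 250/625 = 0.40, a_CC = 125/625 = 0.20
I − A =
  [   1.00    -0.40]
  [  -0.40     0.80]
det(I−A) = (1.00)(0.80) − (-0.40)(-0.40) = 0.6400
adj(I−A) = [[0.80, 0.40], [0.40, 1.00]]
(I − A)⁻¹ = adj(I−A) / det(I−A) ≈
  [   1.25000     0.62500]
  [   0.62500     1.56250]
The output multiplier for sector j is the column-j sum of the Leontief inverse (I − A)⁻¹ = adj(I−A) / det(I−A).
Column S of adj(I−A): (0.80, 0.40); det(I−A) = 0.6400.
m_S = (0.80 + 0.40) / 0.6400 = 1.20 / 0.6400 = 1.8750.

m_S = 1.8750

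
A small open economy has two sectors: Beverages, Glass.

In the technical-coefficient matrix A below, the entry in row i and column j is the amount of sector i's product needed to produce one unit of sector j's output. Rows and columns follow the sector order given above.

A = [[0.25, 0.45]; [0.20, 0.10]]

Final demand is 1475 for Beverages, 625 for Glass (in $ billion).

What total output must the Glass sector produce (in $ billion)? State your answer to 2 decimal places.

x_2 = 1305.56

I − A =
  [   0.75    -0.45]
  [  -0.20     0.90]
det(I−A) = (0.75)(0.90) − (-0.45)(-0.20) = 0.5850
adj(I−A) = [[0.90, 0.45], [0.20, 0.75]]
(I − A)⁻¹ = adj(I−A) / det(I−A) ≈
  [   1.5385     0.7692]
  [   0.3419     1.2821]
x = (I − A)⁻¹ d = adj(I−A)·d / det(I−A), with det(I−A) = 0.5850:
  x_1 = (0.90·1475 + 0.45·625) / 0.5850 = 1608.75 / 0.5850 = 2750.00
  x_2 = (0.20·1475 + 0.75·625) / 0.5850 = 763.75 / 0.5850 ≈ 1305.56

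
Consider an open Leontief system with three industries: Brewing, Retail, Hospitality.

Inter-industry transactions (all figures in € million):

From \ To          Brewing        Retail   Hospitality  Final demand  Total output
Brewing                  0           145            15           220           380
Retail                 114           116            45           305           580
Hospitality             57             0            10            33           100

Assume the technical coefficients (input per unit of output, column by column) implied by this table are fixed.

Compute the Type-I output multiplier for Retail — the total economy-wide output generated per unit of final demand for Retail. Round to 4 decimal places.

Technical coefficients a_ij = z_ij / X_j:
  a_11 = 0/380 = 0.00, a_21 = 114/380 = 0.30, a_31 = 57/380 = 0.15
  a_12 = 145/580 = 0.25, a_22 = 116/580 = 0.20, a_32 = 0/580 = 0.00
  a_13 = 15/100 = 0.15, a_23 = 45/100 = 0.45, a_33 = 10/100 = 0.10
I − A =
  [   1.00    -0.25    -0.15]
  [  -0.30     0.80    -0.45]
  [  -0.15     0.00     0.90]
Cofactors of I−A, C_ij = (−1)^(i+j)·(minor ij) (rows/columns in the sector order above):
  C_11 = (0.80)(0.90) − (-0.45)(0.00) = 0.7200
  C_12 = −[(-0.30)(0.90) − (-0.45)(-0.15)] = 0.3375
  C_13 = (-0.30)(0.00) − (0.80)(-0.15) = 0.1200
  C_21 = −[(-0.25)(0.90) − (-0.15)(0.00)] = 0.2250
  C_22 = (1.00)(0.90) − (-0.15)(-0.15) = 0.8775
  C_23 = −[(1.00)(0.00) − (-0.25)(-0.15)] = 0.0375
  C_31 = (-0.25)(-0.45) − (-0.15)(0.80) = 0.2325
  C_32 = −[(1.00)(-0.45) − (-0.15)(-0.30)] = 0.4950
  C_33 = (1.00)(0.80) − (-0.25)(-0.30) = 0.7250
det(I−A) = Σ_j (I−A)_1j·C_1j = (1.00)(0.7200) + (-0.25)(0.3375) + (-0.15)(0.1200) = 0.617625
adj(I−A) = Cᵀ =
  [ 0.7200   0.2250   0.2325]
  [ 0.3375   0.8775   0.4950]
  [ 0.1200   0.0375   0.7250]
(I − A)⁻¹ = adj(I−A) / det(I−A) ≈
  [   1.16576     0.36430     0.37644]
  [   0.54645     1.42077     0.80146]
  [   0.19429     0.06072     1.17385]
The output multiplier for sector j is the column-j sum of the Leontief inverse (I − A)⁻¹ = adj(I−A) / det(I−A).
Column 2 of adj(I−A): (0.2250, 0.8775, 0.0375); det(I−A) = 0.617625.
m_2 = (0.2250 + 0.8775 + 0.0375) / 0.617625 = 1.14 / 0.617625 ≈ 1.8458.

m_2 = 1.8458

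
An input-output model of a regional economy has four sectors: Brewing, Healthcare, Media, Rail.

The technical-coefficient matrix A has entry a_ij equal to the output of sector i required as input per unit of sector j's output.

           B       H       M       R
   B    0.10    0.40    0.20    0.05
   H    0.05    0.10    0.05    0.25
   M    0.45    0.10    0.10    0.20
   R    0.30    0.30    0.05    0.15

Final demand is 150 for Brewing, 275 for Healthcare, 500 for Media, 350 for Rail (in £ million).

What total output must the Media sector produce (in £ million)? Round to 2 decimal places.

x_M = 1272.21

I − A =
  [   0.90    -0.40    -0.20    -0.05]
  [  -0.05     0.90    -0.05    -0.25]
  [  -0.45    -0.10     0.90    -0.20]
  [  -0.30    -0.30    -0.05     0.85]
Compute the cofactors C_ij = (−1)^(i+j)·(3×3 minor ij) of I−A; the adjugate is their transpose:
adj(I−A) = Cᵀ =
  [ 0.603500   0.344750   0.163000   0.175250]
  [ 0.133000   0.576375   0.072375   0.194375]
  [ 0.379250   0.312750   0.559750   0.246000]
  [ 0.282250   0.343500   0.116000   0.615500]
det(I−A) = Σ_j (I−A)_1j·C_1j = (0.90)(0.603500) + (-0.40)(0.133000) + (-0.20)(0.379250) + (-0.05)(0.282250) = 0.3999875
(I − A)⁻¹ = adj(I−A) / det(I−A) ≈
  [   1.5088     0.8619     0.4075     0.4381]
  [   0.3325     1.4410     0.1809     0.4860]
  [   0.9482     0.7819     1.3994     0.6150]
  [   0.7056     0.8588     0.2900     1.5388]
x = (I − A)⁻¹ d = adj(I−A)·d / det(I−A), with det(I−A) = 0.3999875:
  x_B = (0.603500·150 + 0.344750·275 + 0.163000·500 + 0.175250·350) / 0.3999875 = 328.16875 / 0.3999875 ≈ 820.45
  x_H = (0.133000·150 + 0.576375·275 + 0.072375·500 + 0.194375·350) / 0.3999875 = 282.671875 / 0.3999875 ≈ 706.70
  x_M = (0.379250·150 + 0.312750·275 + 0.559750·500 + 0.246000·350) / 0.3999875 = 508.86875 / 0.3999875 ≈ 1272.21
  x_R = (0.282250·150 + 0.343500·275 + 0.116000·500 + 0.615500·350) / 0.3999875 = 410.225 / 0.3999875 ≈ 1025.59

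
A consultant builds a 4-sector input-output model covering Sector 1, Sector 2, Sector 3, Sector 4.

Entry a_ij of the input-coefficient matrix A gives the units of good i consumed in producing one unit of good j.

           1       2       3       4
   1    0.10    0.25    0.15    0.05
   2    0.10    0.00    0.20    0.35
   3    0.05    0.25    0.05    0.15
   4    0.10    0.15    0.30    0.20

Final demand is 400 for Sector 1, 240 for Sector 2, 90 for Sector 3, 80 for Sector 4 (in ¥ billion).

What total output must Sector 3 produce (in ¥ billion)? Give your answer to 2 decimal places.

I − A =
  [   0.90    -0.25    -0.15    -0.05]
  [  -0.10     1.00    -0.20    -0.35]
  [  -0.05    -0.25     0.95    -0.15]
  [  -0.10    -0.15    -0.30     0.80]
Compute the cofactors C_ij = (−1)^(i+j)·(3×3 minor ij) of I−A; the adjugate is their transpose:
adj(I−A) = Cᵀ =
  [ 0.594375   0.223000   0.194875   0.171250]
  [ 0.121000   0.629750   0.256250   0.331125]
  [ 0.083375   0.213125   0.638250   0.218125]
  [ 0.128250   0.225875   0.311750   0.772500]
det(I−A) = Σ_j (I−A)_1j·C_1j = (0.90)(0.594375) + (-0.25)(0.121000) + (-0.15)(0.083375) + (-0.05)(0.128250) = 0.48576875
(I − A)⁻¹ = adj(I−A) / det(I−A) ≈
  [   1.2236     0.4591     0.4012     0.3525]
  [   0.2491     1.2964     0.5275     0.6817]
  [   0.1716     0.4387     1.3139     0.4490]
  [   0.2640     0.4650     0.6418     1.5903]
x = (I − A)⁻¹ d = adj(I−A)·d / det(I−A), with det(I−A) = 0.48576875:
  x_1 = (0.594375·400 + 0.223000·240 + 0.194875·90 + 0.171250·80) / 0.48576875 = 322.50875 / 0.48576875 ≈ 663.91
  x_2 = (0.121000·400 + 0.629750·240 + 0.256250·90 + 0.331125·80) / 0.48576875 = 249.0925 / 0.48576875 ≈ 512.78
  x_3 = (0.083375·400 + 0.213125·240 + 0.638250·90 + 0.218125·80) / 0.48576875 = 159.3925 / 0.48576875 ≈ 328.12
  x_4 = (0.128250·400 + 0.225875·240 + 0.311750·90 + 0.772500·80) / 0.48576875 = 195.3675 / 0.48576875 ≈ 402.18

x_3 = 328.12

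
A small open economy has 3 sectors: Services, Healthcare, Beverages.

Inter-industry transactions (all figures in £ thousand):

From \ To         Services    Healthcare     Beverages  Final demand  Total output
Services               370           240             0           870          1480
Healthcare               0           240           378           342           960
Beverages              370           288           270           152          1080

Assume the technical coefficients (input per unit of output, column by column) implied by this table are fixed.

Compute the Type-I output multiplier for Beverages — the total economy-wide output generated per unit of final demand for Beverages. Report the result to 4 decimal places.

Technical coefficients a_ij = z_ij / X_j:
  a_SS = 370/1480 = 0.25, a_HS = 0/1480 = 0.00, a_BS = 370/1480 = 0.25
  a_SH = 240/960 = 0.25, a_HH = 240/960 = 0.25, a_BH = 288/960 = 0.30
  a_SB = 0/1080 = 0.00, a_HB = 378/1080 = 0.35, a_BB = 270/1080 = 0.25
I − A =
  [   0.75    -0.25     0.00]
  [   0.00     0.75    -0.35]
  [  -0.25    -0.30     0.75]
Cofactors of I−A, C_ij = (−1)^(i+j)·(minor ij) (rows/columns in the sector order above):
  C_11 = (0.75)(0.75) − (-0.35)(-0.30) = 0.4575
  C_12 = −[(0.00)(0.75) − (-0.35)(-0.25)] = 0.0875
  C_13 = (0.00)(-0.30) − (0.75)(-0.25) = 0.1875
  C_21 = −[(-0.25)(0.75) − (0.00)(-0.30)] = 0.1875
  C_22 = (0.75)(0.75) − (0.00)(-0.25) = 0.5625
  C_23 = −[(0.75)(-0.30) − (-0.25)(-0.25)] = 0.2875
  C_31 = (-0.25)(-0.35) − (0.00)(0.75) = 0.0875
  C_32 = −[(0.75)(-0.35) − (0.00)(0.00)] = 0.2625
  C_33 = (0.75)(0.75) − (-0.25)(0.00) = 0.5625
det(I−A) = Σ_j (I−A)_1j·C_1j = (0.75)(0.4575) + (-0.25)(0.0875) + (0.00)(0.1875) = 0.32125
adj(I−A) = Cᵀ =
  [ 0.4575   0.1875   0.0875]
  [ 0.0875   0.5625   0.2625]
  [ 0.1875   0.2875   0.5625]
(I − A)⁻¹ = adj(I−A) / det(I−A) ≈
  [   1.42412     0.58366     0.27237]
  [   0.27237     1.75097     0.81712]
  [   0.58366     0.89494     1.75097]
The output multiplier for sector j is the column-j sum of the Leontief inverse (I − A)⁻¹ = adj(I−A) / det(I−A).
Column B of adj(I−A): (0.0875, 0.2625, 0.5625); det(I−A) = 0.32125.
m_B = (0.0875 + 0.2625 + 0.5625) / 0.32125 = 0.9125 / 0.32125 ≈ 2.8405.

m_B = 2.8405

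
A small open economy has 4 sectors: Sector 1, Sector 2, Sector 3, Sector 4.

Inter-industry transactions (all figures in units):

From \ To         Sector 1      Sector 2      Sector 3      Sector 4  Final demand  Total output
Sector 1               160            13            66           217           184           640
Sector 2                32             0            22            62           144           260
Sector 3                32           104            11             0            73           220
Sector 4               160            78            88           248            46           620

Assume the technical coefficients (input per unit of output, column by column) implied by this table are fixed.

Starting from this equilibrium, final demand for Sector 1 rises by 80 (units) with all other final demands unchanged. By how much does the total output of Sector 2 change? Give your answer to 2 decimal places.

Δx_2 = 17.40

Technical coefficients a_ij = z_ij / X_j:
  a_11 = 160/640 = 0.25, a_21 = 32/640 = 0.05, a_31 = 32/640 = 0.05, a_41 = 160/640 = 0.25
  a_12 = 13/260 = 0.05, a_22 = 0/260 = 0.00, a_32 = 104/260 = 0.40, a_42 = 78/260 = 0.30
  a_13 = 66/220 = 0.30, a_23 = 22/220 = 0.10, a_33 = 11/220 = 0.05, a_43 = 88/220 = 0.40
  a_14 = 217/620 = 0.35, a_24 = 62/620 = 0.10, a_34 = 0/620 = 0.00, a_44 = 248/620 = 0.40
I − A =
  [   0.75    -0.05    -0.30    -0.35]
  [  -0.05     1.00    -0.10    -0.10]
  [  -0.05    -0.40     0.95     0.00]
  [  -0.25    -0.30    -0.40     0.60]
Compute the cofactors C_ij = (−1)^(i+j)·(3×3 minor ij) of I−A; the adjugate is their transpose:
adj(I−A) = Cᵀ =
  [ 0.501500   0.256250   0.326500   0.335250]
  [ 0.057250   0.328375   0.089750   0.088125]
  [ 0.050500   0.151750   0.332000   0.054750]
  [ 0.271250   0.372125   0.402250   0.658875]
det(I−A) = Σ_j (I−A)_1j·C_1j = (0.75)(0.501500) + (-0.05)(0.057250) + (-0.30)(0.050500) + (-0.35)(0.271250) = 0.263175
(I − A)⁻¹ = adj(I−A) / det(I−A) ≈
  [   1.9056     0.9737     1.2406     1.2739]
  [   0.2175     1.2477     0.3410     0.3349]
  [   0.1919     0.5766     1.2615     0.2080]
  [   1.0307     1.4140     1.5285     2.5036]
Δx = (I − A)⁻¹ Δd with Δd having +80 in the Sector 1 component and 0 elsewhere.
So Δx_2 = L_21 · (+80), where L_21 = adj(I−A)_21 / det(I−A) = 0.057250 / 0.263175.
Δx_2 = 0.057250 × (+80) / 0.263175 = 4.58 / 0.263175 ≈ 17.40.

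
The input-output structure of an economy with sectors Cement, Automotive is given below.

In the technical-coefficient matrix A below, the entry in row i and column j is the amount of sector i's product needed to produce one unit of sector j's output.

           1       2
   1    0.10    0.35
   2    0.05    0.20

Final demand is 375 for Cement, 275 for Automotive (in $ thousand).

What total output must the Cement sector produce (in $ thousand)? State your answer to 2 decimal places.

I − A =
  [   0.90    -0.35]
  [  -0.05     0.80]
det(I−A) = (0.90)(0.80) − (-0.35)(-0.05) = 0.7025
adj(I−A) = [[0.80, 0.35], [0.05, 0.90]]
(I − A)⁻¹ = adj(I−A) / det(I−A) ≈
  [   1.1388     0.4982]
  [   0.0712     1.2811]
x = (I − A)⁻¹ d = adj(I−A)·d / det(I−A), with det(I−A) = 0.7025:
  x_1 = (0.80·375 + 0.35·275) / 0.7025 = 396.25 / 0.7025 ≈ 564.06
  x_2 = (0.05·375 + 0.90·275) / 0.7025 = 266.25 / 0.7025 ≈ 379.00

x_1 = 564.06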